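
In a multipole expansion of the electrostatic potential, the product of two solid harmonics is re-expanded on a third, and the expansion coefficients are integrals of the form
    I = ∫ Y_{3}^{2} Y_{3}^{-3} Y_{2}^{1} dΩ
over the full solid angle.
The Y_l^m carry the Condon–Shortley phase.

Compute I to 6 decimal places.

-0.210261

Checks pass: Σm=0; 8 even; l₃=2∈[0,6].
(2·3+1)(2·3+1)(2·2+1) = 245
Δ: 4! 2! 2! / 9! → 1/3780
sum: t=1:−1/24 t=2:+1/4 t=3:−1/24 = 1/6
3j²(3 3 2; 0 0 0) = Δ·Π!·Σ² = 4/105  (sign +1)
sum: t=0:+1/48 = 1/48
3j²(3 3 2; 2 -3 1) = Δ·Π!·Σ² = 5/84  (sign -1)
combine: 4πI² = 245·4/105·5/84 = 5/9
take √, sign -1: I = -0.21026104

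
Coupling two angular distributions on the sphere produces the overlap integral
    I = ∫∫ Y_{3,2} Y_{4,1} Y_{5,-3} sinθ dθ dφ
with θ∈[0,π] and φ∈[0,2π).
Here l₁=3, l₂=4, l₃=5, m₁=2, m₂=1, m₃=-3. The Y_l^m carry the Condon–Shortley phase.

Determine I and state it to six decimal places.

-0.035836

m-sum 0 ✓  L=12 even ✓  1≤5≤7 ✓
Π(2lᵢ+1) = 7×9×11 = 693
triangle coeff Δ(3,4,5) = 1/180180
Σ_t [0,2]: t=0:+1/576 t=1:−1/144 t=2:+1/576 = -1/288
(3j)²=20/1001 [(3 4 5; 0 0 0)], sign=+1
Σ_t [0,1]: t=0:+1/1440 t=1:−1/1152 = -1/5760
(3j)²=1/858 [(3 4 5; 2 1 -3)], sign=-1
⇒ 4πI² = 30/1859
I = (-1)√(30/1859/(4π)) = -0.03583571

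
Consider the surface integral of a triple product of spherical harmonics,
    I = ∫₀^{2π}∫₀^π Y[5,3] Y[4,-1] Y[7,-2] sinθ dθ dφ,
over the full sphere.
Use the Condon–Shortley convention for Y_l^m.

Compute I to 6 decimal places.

-0.140275

m-sum 0 ✓  L=16 even ✓  1≤7≤9 ✓
Π(2lᵢ+1) = 11×9×15 = 1485
triangle coeff Δ(5,4,7) = 1/6126120
Σ_t [0,2]: t=0:+1/69120 t=1:−1/20736 t=2:+1/69120 = -1/51840
(3j)²=280/21879 [(5 4 7; 0 0 0)], sign=+1
Σ_t [0,2]: t=0:+1/103680 t=1:−1/241920 t=2:+1/9676800 = 163/29030400
(3j)²=26569/2042040 [(5 4 7; 3 -1 -2)], sign=-1
⇒ 4πI² = 132845/537251
I = (-1)√(132845/537251/(4π)) = -0.14027461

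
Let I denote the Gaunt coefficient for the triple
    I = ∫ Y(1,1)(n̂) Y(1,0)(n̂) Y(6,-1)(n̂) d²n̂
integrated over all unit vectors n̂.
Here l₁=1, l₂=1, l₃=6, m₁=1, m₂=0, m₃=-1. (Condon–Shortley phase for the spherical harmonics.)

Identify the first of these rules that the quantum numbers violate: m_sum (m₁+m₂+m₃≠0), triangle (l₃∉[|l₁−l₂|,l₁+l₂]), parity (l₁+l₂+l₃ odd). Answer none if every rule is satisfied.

azimuthal sum: 1 + 0 − 1 = 0  ✓
0 ≤ 6 ≤ 2 (triangle on l)  ✗
L = 1 + 1 + 6 = 8 (even)

triangle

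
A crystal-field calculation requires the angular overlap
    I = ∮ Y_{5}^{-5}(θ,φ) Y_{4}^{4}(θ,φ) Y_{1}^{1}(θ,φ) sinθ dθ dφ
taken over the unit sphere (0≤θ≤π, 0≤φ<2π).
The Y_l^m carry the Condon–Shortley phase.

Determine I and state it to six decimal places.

-0.329416

Checks pass: Σm=0; 10 even; l₃=1∈[1,9].
(2·5+1)(2·4+1)(2·1+1) = 297
Δ: 8! 2! 0! / 11! → 1/495
sum: t=4:+1/576 = 1/576
3j²(5 4 1; 0 0 0) = Δ·Π!·Σ² = 5/99  (sign -1)
sum: t=8:+1/80640 = 1/80640
3j²(5 4 1; -5 4 1) = Δ·Π!·Σ² = 1/11  (sign +1)
combine: 4πI² = 297·5/99·1/11 = 15/11
take √, sign -1: I = -0.32941575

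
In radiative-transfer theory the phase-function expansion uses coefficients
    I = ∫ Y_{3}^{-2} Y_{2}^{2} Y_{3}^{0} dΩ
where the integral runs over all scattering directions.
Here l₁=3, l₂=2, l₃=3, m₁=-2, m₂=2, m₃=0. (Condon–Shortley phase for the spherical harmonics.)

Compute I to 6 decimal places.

-0.188063

Checks pass: Σm=0; 8 even; l₃=3∈[1,5].
(2·3+1)(2·2+1)(2·3+1) = 245
Δ: 2! 4! 2! / 9! → 1/3780
sum: t=0:+1/24 t=1:−1/4 t=2:+1/24 = -1/6
3j²(3 2 3; 0 0 0) = Δ·Π!·Σ² = 4/105  (sign +1)
sum: t=2:+1/24 = 1/24
3j²(3 2 3; -2 2 0) = Δ·Π!·Σ² = 1/21  (sign -1)
combine: 4πI² = 245·4/105·1/21 = 4/9
take √, sign -1: I = -0.18806319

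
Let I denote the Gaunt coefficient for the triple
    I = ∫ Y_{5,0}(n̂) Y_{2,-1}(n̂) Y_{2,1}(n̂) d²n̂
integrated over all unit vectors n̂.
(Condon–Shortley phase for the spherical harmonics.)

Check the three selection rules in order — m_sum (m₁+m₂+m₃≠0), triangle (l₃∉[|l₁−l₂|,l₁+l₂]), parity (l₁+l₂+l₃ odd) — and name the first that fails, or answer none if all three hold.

m₁+m₂+m₃ = 0 − 1 + 1 = 0  ✓
triangle: |5−2|=3 ≤ l₃=2 ≤ 5+2=7  ✗
parity: l₁+l₂+l₃ = 9 is odd

triangle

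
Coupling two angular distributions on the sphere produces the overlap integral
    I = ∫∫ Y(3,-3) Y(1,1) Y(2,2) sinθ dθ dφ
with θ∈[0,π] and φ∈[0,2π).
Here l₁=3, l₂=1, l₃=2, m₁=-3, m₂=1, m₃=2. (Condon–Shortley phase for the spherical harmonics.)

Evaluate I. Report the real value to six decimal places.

Checks pass: Σm=0; 6 even; l₃=2∈[2,4].
(2·3+1)(2·1+1)(2·2+1) = 105
Δ: 2! 4! 0! / 7! → 1/105
sum: t=1:−1/4 = -1/4
3j²(3 1 2; 0 0 0) = Δ·Π!·Σ² = 3/35  (sign -1)
sum: t=2:+1/48 = 1/48
3j²(3 1 2; -3 1 2) = Δ·Π!·Σ² = 1/7  (sign +1)
combine: 4πI² = 105·3/35·1/7 = 9/7
take √, sign -1: I = -0.31986543

-0.319865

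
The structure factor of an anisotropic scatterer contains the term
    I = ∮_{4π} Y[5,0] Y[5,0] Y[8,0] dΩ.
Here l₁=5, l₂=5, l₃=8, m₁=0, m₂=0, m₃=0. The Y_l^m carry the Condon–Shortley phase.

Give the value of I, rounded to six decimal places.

m-sum 0 ✓  L=18 even ✓  0≤8≤10 ✓
Π(2lᵢ+1) = 11×11×17 = 2057
triangle coeff Δ(5,5,8) = 1/37413090
Σ_t [0,2]: t=0:+1/1036800 t=1:−1/331776 t=2:+1/1036800 = -1/921600
(3j)²=490/46189 [(5 5 8; 0 0 0)], sign=-1
(m-triple is (0,0,0) — same symbol as above.)
⇒ 4πI² = 240100/1037153
I = (+1)√(240100/1037153/(4π)) = 0.13572809

0.135728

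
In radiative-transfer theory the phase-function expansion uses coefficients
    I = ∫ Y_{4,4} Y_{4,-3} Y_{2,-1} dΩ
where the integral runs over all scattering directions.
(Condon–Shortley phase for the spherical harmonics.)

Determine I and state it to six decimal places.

Checks pass: Σm=0; 10 even; l₃=2∈[0,8].
(2·4+1)(2·4+1)(2·2+1) = 405
Δ: 6! 2! 2! / 11! → 1/13860
sum: t=2:+1/192 t=3:−1/36 t=4:+1/192 = -5/288
3j²(4 4 2; 0 0 0) = Δ·Π!·Σ² = 20/693  (sign -1)
sum: t=0:+1/1440 = 1/1440
3j²(4 4 2; 4 -3 -1) = Δ·Π!·Σ² = 7/165  (sign -1)
combine: 4πI² = 405·20/693·7/165 = 60/121
take √, sign +1: I = 0.19864517

0.198645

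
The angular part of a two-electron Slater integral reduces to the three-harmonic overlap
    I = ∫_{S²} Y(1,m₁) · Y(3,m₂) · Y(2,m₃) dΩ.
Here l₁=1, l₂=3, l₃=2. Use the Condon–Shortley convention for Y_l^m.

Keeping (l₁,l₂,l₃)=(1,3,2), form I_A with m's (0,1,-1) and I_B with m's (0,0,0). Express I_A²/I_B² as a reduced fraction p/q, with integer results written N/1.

8/9

Shared (l₁,l₂,l₃)=(1,3,2): N and (l;000)² cancel in I_A²/I_B².
A: Δ = 2!·0!·4!/7! = 1/105; Racah Σ t=1..1: t=1:−1/6 = -1/6; ⇒ 3j(1 3 2; 0 1 -1)² = 8/105, sgn +1
B: Δ = 2!·0!·4!/7! = 1/105; Racah Σ t=1..1: t=1:−1/4 = -1/4; ⇒ 3j(1 3 2; 0 0 0)² = 3/35, sgn -1
I_A²/I_B² = (8/105)/(3/35) = 8/9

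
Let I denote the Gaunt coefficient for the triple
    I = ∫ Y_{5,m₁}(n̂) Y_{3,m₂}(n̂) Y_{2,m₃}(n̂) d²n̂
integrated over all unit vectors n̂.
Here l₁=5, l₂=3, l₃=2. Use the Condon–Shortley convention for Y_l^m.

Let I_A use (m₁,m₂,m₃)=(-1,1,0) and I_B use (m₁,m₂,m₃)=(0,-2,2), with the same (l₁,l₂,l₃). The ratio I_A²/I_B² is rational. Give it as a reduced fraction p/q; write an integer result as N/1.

18/1

Shared (l₁,l₂,l₃)=(5,3,2): N and (l;000)² cancel in I_A²/I_B².
A: Δ = 6!·4!·0!/11! = 1/2310; Racah Σ t=4..4: t=4:+1/192 = 1/192; ⇒ 3j(5 3 2; -1 1 0)² = 3/77, sgn +1
B: Δ = 6!·4!·0!/11! = 1/2310; Racah Σ t=1..1: t=1:−1/2880 = -1/2880; ⇒ 3j(5 3 2; 0 -2 2)² = 1/462, sgn -1
I_A²/I_B² = (3/77)/(1/462) = 18/1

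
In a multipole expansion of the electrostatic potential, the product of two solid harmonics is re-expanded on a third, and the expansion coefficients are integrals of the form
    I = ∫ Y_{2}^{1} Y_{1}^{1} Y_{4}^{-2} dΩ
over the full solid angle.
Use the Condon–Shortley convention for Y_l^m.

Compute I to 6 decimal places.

triangle: need 1≤l₃≤3, have 4; I=0

0.000000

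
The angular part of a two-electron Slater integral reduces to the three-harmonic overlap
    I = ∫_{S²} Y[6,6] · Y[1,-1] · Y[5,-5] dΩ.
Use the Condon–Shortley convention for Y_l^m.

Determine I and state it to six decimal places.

0.331940

Rules hold: Σm=0, L=12 even, 5≤5≤7.
N = 13·3·11 = 429
Δ = 2!·10!·0!/13! = 1/858
Racah Σ t=1..1: t=1:−1/14400 = -1/14400
⇒ 3j(6 1 5; 0 0 0)² = 6/143, sgn +1
Racah Σ t=0..0: t=0:+1/7257600 = 1/7257600
⇒ 3j(6 1 5; 6 -1 -5)² = 1/13, sgn +1
4πI² = N·(3j₀)²·(3jₘ)² = 18/13
I = +1·√(1.38462/4π) = 0.33194004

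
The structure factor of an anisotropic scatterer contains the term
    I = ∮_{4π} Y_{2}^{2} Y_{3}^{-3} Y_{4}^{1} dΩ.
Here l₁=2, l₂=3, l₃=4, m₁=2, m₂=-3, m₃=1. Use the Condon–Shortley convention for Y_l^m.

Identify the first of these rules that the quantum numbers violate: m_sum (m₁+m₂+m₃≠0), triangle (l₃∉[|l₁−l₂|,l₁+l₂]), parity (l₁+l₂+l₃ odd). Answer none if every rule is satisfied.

Σmᵢ = 0  ✓
l₃∈[|l₁−l₂|,l₁+l₂]=[1,5], have l₃=4  ✓
Σlᵢ = 9 ⇒ odd  ✗

parity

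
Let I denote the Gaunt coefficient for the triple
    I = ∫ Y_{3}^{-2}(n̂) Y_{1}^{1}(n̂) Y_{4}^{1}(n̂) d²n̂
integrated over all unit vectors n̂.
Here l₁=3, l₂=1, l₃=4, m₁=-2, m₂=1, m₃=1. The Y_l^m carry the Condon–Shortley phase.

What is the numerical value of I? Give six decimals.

-0.106622

Rules hold: Σm=0, L=8 even, 2≤4≤4.
N = 7·3·9 = 189
Δ = 0!·6!·2!/9! = 1/252
Racah Σ t=0..0: t=0:+1/36 = 1/36
⇒ 3j(3 1 4; 0 0 0)² = 4/63, sgn +1
Racah Σ t=0..0: t=0:+1/240 = 1/240
⇒ 3j(3 1 4; -2 1 1)² = 1/84, sgn -1
4πI² = N·(3j₀)²·(3jₘ)² = 1/7
I = -1·√(0.142857/4π) = -0.10662181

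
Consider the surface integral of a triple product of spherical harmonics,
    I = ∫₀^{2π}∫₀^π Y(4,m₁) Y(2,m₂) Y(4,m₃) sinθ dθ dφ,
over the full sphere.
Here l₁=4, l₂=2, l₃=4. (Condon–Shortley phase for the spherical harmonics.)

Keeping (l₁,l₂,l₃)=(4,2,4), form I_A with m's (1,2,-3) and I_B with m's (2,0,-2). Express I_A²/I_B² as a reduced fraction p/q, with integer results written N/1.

l's match ⇒ only the (l;m) 3-j factors differ between A and B.
A: triangle coeff Δ(4,2,4) = 1/13860; Σ_t [2,2]: t=2:+1/480 = 1/480; (3j)²=3/110 [(4 2 4; 1 2 -3)], sign=-1
B: triangle coeff Δ(4,2,4) = 1/13860; Σ_t [0,2]: t=0:+1/192 t=1:−1/120 t=2:+1/2880 = -1/360; (3j)²=16/3465 [(4 2 4; 2 0 -2)], sign=-1
I_A²/I_B² = (3/110)/(16/3465) = 189/32

189/32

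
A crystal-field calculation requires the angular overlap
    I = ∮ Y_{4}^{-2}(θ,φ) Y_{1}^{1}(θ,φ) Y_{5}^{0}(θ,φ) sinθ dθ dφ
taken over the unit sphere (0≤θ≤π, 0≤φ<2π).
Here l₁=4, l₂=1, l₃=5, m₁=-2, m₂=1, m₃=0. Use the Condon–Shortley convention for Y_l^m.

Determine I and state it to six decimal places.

Σmᵢ = -1 ≠ 0, so the φ-integral vanishes; I = 0

0.000000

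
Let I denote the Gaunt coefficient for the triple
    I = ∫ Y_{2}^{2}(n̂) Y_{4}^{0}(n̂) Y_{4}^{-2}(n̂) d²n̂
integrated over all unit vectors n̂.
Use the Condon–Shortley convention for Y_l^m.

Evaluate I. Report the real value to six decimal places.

Rules hold: Σm=0, L=10 even, 2≤4≤6.
N = 5·9·9 = 405
Δ = 2!·2!·6!/11! = 1/13860
Racah Σ t=0..2: t=0:+1/192 t=1:−1/36 t=2:+1/192 = -5/288
⇒ 3j(2 4 4; 0 0 0)² = 20/693, sgn -1
Racah Σ t=0..0: t=0:+1/192 = 1/192
⇒ 3j(2 4 4; 2 0 -2)² = 3/77, sgn +1
4πI² = N·(3j₀)²·(3jₘ)² = 2700/5929
I = -1·√(0.455389/4π) = -0.19036462

-0.190365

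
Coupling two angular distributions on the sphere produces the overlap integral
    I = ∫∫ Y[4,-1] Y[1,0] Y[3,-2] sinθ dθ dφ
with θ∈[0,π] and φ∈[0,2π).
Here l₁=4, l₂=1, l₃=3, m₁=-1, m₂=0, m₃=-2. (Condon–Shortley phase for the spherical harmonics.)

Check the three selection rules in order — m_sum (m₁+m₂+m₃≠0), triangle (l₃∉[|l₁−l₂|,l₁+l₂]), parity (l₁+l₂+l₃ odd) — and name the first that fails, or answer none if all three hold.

m₁+m₂+m₃ = -1 + 0 − 2 = -3  ✗
triangle: |4−1|=3 ≤ l₃=3 ≤ 4+1=5
parity: l₁+l₂+l₃ = 8 is even

m_sum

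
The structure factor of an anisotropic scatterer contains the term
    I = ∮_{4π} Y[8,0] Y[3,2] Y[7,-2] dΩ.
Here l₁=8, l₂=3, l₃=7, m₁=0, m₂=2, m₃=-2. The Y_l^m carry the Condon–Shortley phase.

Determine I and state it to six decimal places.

-0.156733

Rules hold: Σm=0, L=18 even, 5≤7≤11.
N = 17·7·15 = 1785
Δ = 4!·12!·2!/19! = 1/5290740
Racah Σ t=1..3: t=1:−1/7257600 t=2:+1/2073600 t=3:−1/7257600 = 1/4838400
⇒ 3j(8 3 7; 0 0 0)² = 252/20995, sgn -1
Racah Σ t=3..4: t=3:−1/7257600 t=4:+1/23224320 = -11/116121600
⇒ 3j(8 3 7; 0 2 -2)² = 121/8398, sgn +1
4πI² = N·(3j₀)²·(3jₘ)² = 320166/1037153
I = -1·√(0.308697/4π) = -0.15673329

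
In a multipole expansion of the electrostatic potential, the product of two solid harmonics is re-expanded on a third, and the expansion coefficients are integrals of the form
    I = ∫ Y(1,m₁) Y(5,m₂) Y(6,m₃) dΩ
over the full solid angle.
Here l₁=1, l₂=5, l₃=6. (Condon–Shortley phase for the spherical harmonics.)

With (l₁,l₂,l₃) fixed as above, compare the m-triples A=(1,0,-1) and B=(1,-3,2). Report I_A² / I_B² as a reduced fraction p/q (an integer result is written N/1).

Shared (l₁,l₂,l₃)=(1,5,6): N and (l;000)² cancel in I_A²/I_B².
A: Δ = 0!·2!·10!/13! = 1/858; Racah Σ t=0..0: t=0:+1/28800 = 1/28800; ⇒ 3j(1 5 6; 1 0 -1)² = 7/286, sgn -1
B: Δ = 0!·2!·10!/13! = 1/858; Racah Σ t=0..0: t=0:+1/161280 = 1/161280; ⇒ 3j(1 5 6; 1 -3 2)² = 1/143, sgn +1
I_A²/I_B² = (7/286)/(1/143) = 7/2

7/2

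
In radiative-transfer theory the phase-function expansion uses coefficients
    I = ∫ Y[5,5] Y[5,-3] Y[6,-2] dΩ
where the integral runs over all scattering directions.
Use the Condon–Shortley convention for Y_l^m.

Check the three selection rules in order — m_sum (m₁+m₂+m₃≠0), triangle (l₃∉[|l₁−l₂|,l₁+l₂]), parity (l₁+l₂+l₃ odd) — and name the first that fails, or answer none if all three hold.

none

Σmᵢ = 0  ✓
l₃∈[|l₁−l₂|,l₁+l₂]=[0,10], have l₃=6  ✓
Σlᵢ = 16 ⇒ even  ✓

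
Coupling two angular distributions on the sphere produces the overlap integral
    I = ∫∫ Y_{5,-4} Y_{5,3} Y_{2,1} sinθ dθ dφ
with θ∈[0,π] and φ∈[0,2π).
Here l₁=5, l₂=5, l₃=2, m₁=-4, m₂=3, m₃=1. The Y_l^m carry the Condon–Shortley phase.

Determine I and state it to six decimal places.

m-sum 0 ✓  L=12 even ✓  0≤2≤10 ✓
Π(2lᵢ+1) = 11×11×5 = 605
triangle coeff Δ(5,5,2) = 1/38610
Σ_t [3,5]: t=3:−1/2880 t=4:+1/576 t=5:−1/2880 = 1/960
(3j)²=10/429 [(5 5 2; 0 0 0)], sign=+1
Σ_t [7,8]: t=7:−1/10080 t=8:+1/80640 = -1/11520
(3j)²=49/1430 [(5 5 2; -4 3 1)], sign=+1
⇒ 4πI² = 245/507
I = (+1)√(245/507/(4π)) = 0.19609844

0.196098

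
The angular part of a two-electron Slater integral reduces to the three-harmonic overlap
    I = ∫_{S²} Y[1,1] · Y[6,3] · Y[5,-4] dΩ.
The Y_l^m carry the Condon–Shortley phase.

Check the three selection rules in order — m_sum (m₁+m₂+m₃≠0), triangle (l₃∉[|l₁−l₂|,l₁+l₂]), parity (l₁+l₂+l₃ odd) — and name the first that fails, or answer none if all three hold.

none

azimuthal sum: 1 + 3 − 4 = 0  ✓
5 ≤ 5 ≤ 7 (triangle on l)  ✓
L = 1 + 6 + 5 = 12 (even)  ✓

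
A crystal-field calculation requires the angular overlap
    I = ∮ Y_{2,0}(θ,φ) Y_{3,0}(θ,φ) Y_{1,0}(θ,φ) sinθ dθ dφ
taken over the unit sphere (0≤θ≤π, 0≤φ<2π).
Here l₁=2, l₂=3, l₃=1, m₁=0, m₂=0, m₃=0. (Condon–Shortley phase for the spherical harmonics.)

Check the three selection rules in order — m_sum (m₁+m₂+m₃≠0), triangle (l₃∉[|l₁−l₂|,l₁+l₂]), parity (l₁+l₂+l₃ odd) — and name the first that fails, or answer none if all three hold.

azimuthal sum: 0 + 0 + 0 = 0  ✓
1 ≤ 1 ≤ 5 (triangle on l)  ✓
L = 2 + 3 + 1 = 6 (even)  ✓

none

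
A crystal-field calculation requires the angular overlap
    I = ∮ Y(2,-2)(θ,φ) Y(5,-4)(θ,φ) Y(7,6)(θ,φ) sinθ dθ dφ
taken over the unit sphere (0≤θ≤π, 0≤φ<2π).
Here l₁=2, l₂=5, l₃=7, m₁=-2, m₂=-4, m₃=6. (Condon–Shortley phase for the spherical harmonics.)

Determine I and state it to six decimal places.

Rules hold: Σm=0, L=14 even, 3≤7≤7.
N = 5·11·15 = 825
Δ = 0!·4!·10!/15! = 1/15015
Racah Σ t=0..0: t=0:+1/57600 = 1/57600
⇒ 3j(2 5 7; 0 0 0)² = 21/715, sgn -1
Racah Σ t=0..0: t=0:+1/8709120 = 1/8709120
⇒ 3j(2 5 7; -2 -4 6)² = 1/21, sgn -1
4πI² = N·(3j₀)²·(3jₘ)² = 15/13
I = +1·√(1.15385/4π) = 0.30301841

0.303018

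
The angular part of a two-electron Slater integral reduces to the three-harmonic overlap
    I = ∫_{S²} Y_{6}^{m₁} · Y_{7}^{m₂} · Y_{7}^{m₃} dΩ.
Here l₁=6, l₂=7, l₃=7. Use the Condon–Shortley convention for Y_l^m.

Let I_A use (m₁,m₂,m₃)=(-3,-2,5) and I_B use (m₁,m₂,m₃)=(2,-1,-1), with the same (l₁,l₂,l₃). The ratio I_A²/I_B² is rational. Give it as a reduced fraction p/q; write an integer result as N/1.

11/200

Same 6,7,7: normalisation and zero-m 3j drop out of the ratio.
A: Δ: 6! 6! 8! / 21! → 1/2444321880; sum: t=3:−1/37324800 t=4:+1/29030400 t=5:−1/232243200 = 1/298598400; 3j²(6 7 7; -3 -2 5) = Δ·Π!·Σ² = 7/16796  (sign +1)
B: Δ: 6! 6! 8! / 21! → 1/2444321880; sum: t=0:+1/49766400 t=1:−1/3110400 t=2:+1/1327104 t=3:−1/3110400 t=4:+1/49766400 = 1/6635520; 3j²(6 7 7; 2 -1 -1) = Δ·Π!·Σ² = 350/46189  (sign +1)
I_A²/I_B² = (7/16796)/(350/46189) = 11/200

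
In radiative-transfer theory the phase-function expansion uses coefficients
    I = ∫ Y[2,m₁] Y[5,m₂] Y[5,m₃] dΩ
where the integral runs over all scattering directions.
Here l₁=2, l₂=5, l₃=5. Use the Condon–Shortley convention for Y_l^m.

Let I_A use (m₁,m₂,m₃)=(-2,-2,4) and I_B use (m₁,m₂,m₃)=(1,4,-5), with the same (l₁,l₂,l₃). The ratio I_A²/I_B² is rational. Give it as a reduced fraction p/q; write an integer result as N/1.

8/15

Shared (l₁,l₂,l₃)=(2,5,5): N and (l;000)² cancel in I_A²/I_B².
A: Δ = 2!·2!·8!/13! = 1/38610; Racah Σ t=2..2: t=2:+1/20160 = 1/20160; ⇒ 3j(2 5 5; -2 -2 4)² = 12/715, sgn -1
B: Δ = 2!·2!·8!/13! = 1/38610; Racah Σ t=1..1: t=1:−1/80640 = -1/80640; ⇒ 3j(2 5 5; 1 4 -5)² = 9/286, sgn -1
I_A²/I_B² = (12/715)/(9/286) = 8/15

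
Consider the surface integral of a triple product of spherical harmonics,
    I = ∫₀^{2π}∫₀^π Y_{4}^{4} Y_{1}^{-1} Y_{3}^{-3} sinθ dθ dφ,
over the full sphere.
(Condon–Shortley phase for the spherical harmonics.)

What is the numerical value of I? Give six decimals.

0.325735

m-sum 0 ✓  L=8 even ✓  3≤3≤5 ✓
Π(2lᵢ+1) = 9×3×7 = 189
triangle coeff Δ(4,1,3) = 1/252
Σ_t [1,1]: t=1:−1/36 = -1/36
(3j)²=4/63 [(4 1 3; 0 0 0)], sign=+1
Σ_t [0,0]: t=0:+1/1440 = 1/1440
(3j)²=1/9 [(4 1 3; 4 -1 -3)], sign=+1
⇒ 4πI² = 4/3
I = (+1)√(4/3/(4π)) = 0.32573501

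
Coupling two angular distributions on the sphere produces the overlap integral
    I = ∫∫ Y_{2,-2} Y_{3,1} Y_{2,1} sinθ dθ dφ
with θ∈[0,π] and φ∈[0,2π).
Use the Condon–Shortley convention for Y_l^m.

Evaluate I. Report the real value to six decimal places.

Σlᵢ=7 odd — θ-integrand is odd under cosθ→−cosθ; I=0

0.000000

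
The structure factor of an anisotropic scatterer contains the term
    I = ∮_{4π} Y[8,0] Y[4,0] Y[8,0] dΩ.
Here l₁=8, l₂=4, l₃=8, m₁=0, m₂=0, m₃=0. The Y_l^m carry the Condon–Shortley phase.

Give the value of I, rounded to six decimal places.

Rules hold: Σm=0, L=20 even, 4≤8≤12.
N = 17·9·17 = 2601
Δ = 4!·12!·4!/21! = 1/185175900
Racah Σ t=0..4: t=0:+1/557383680 t=1:−1/21772800 t=2:+1/8294400 t=3:−1/21772800 t=4:+1/557383680 = 1/30965760
⇒ 3j(8 4 8; 0 0 0)² = 36/4199, sgn +1
(m-triple is (0,0,0) — same symbol as above.)
4πI² = N·(3j₀)²·(3jₘ)² = 11664/61009
I = +1·√(0.191185/4π) = 0.12334509

0.123345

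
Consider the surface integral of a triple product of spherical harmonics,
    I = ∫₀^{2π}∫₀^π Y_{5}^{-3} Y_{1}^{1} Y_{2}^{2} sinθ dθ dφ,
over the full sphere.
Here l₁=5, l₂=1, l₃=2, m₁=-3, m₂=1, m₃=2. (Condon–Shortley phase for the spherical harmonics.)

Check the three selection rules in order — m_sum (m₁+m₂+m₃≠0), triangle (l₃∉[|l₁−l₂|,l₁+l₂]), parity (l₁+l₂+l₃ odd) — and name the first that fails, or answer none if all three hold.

m₁+m₂+m₃ = -3 + 1 + 2 = 0  ✓
triangle: |5−1|=4 ≤ l₃=2 ≤ 5+1=6  ✗
parity: l₁+l₂+l₃ = 8 is even

triangle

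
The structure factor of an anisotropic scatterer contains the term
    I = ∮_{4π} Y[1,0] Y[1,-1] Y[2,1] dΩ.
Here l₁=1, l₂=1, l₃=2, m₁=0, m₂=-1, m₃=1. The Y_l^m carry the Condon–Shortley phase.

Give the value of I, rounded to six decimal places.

-0.218510

Rules hold: Σm=0, L=4 even, 0≤2≤2.
N = 3·3·5 = 45
Δ = 0!·2!·2!/5! = 1/30
Racah Σ t=0..0: t=0:+1/1 = 1/1
⇒ 3j(1 1 2; 0 0 0)² = 2/15, sgn +1
Racah Σ t=0..0: t=0:+1/2 = 1/2
⇒ 3j(1 1 2; 0 -1 1)² = 1/10, sgn -1
4πI² = N·(3j₀)²·(3jₘ)² = 3/5
I = -1·√(0.6/4π) = -0.21850969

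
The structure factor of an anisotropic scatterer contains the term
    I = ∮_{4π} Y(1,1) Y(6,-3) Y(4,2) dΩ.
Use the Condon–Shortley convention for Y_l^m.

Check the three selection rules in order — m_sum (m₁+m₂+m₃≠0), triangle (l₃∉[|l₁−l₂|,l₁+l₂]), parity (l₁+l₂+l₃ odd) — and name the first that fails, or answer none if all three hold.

m₁+m₂+m₃ = 1 − 3 + 2 = 0  ✓
triangle: |1−6|=5 ≤ l₃=4 ≤ 1+6=7  ✗
parity: l₁+l₂+l₃ = 11 is odd

triangle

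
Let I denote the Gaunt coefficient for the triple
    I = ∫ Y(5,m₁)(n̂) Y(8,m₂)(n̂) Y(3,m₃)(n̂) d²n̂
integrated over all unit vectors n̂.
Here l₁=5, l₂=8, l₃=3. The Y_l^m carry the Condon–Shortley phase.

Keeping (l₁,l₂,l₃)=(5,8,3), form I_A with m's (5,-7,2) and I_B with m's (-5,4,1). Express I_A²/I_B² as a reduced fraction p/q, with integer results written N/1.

l's match ⇒ only the (l;m) 3-j factors differ between A and B.
A: triangle coeff Δ(5,8,3) = 1/136136; Σ_t [0,0]: t=0:+1/435456000 = 1/435456000; (3j)²=3/136 [(5 8 3; 5 -7 2)], sign=-1
B: triangle coeff Δ(5,8,3) = 1/136136; Σ_t [10,10]: t=10:+1/174182400 = 1/174182400; (3j)²=3/6188 [(5 8 3; -5 4 1)], sign=+1
I_A²/I_B² = (3/136)/(3/6188) = 91/2

91/2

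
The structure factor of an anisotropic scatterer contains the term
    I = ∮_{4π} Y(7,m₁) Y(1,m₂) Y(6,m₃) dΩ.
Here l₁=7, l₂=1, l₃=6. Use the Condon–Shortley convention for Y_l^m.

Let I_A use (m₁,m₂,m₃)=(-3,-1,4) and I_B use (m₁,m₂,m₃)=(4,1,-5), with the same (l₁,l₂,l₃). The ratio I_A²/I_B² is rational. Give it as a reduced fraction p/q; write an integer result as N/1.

l's match ⇒ only the (l;m) 3-j factors differ between A and B.
A: triangle coeff Δ(7,1,6) = 1/1365; Σ_t [0,0]: t=0:+1/14515200 = 1/14515200; (3j)²=2/455 [(7 1 6; -3 -1 4)], sign=+1
B: triangle coeff Δ(7,1,6) = 1/1365; Σ_t [2,2]: t=2:+1/79833600 = 1/79833600; (3j)²=1/455 [(7 1 6; 4 1 -5)], sign=-1
I_A²/I_B² = (2/455)/(1/455) = 2/1

2/1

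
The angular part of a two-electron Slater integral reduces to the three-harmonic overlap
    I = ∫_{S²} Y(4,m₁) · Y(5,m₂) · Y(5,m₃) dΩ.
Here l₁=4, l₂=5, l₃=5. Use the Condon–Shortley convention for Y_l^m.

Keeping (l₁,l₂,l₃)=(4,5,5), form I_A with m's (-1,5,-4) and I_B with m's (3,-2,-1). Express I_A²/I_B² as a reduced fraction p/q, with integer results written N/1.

l's match ⇒ only the (l;m) 3-j factors differ between A and B.
A: triangle coeff Δ(4,5,5) = 1/3153150; Σ_t [4,4]: t=4:+1/103680 = 1/103680; (3j)²=4/143 [(4 5 5; -1 5 -4)], sign=-1
B: triangle coeff Δ(4,5,5) = 1/3153150; Σ_t [0,1]: t=0:+1/5184 t=1:−1/6912 = 1/20736; (3j)²=5/2574 [(4 5 5; 3 -2 -1)], sign=+1
I_A²/I_B² = (4/143)/(5/2574) = 72/5

72/5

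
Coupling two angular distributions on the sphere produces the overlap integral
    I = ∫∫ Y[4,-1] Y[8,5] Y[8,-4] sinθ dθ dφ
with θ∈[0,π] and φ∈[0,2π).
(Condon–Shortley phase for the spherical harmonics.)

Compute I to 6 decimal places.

-0.082870

Rules hold: Σm=0, L=20 even, 4≤8≤12.
N = 9·17·17 = 2601
Δ = 4!·4!·12!/21! = 1/185175900
Racah Σ t=0..4: t=0:+1/557383680 t=1:−1/21772800 t=2:+1/8294400 t=3:−1/21772800 t=4:+1/557383680 = 1/30965760
⇒ 3j(4 8 8; 0 0 0)² = 36/4199, sgn +1
Racah Σ t=1..4: t=1:−1/68976230400 t=2:+1/958003200 t=3:−1/174182400 t=4:+1/313528320 = -1/656916480
⇒ 3j(4 8 8; -1 5 -4)² = 5/1292, sgn -1
4πI² = N·(3j₀)²·(3jₘ)² = 405/4693
I = -1·√(0.0862987/4π) = -0.08286999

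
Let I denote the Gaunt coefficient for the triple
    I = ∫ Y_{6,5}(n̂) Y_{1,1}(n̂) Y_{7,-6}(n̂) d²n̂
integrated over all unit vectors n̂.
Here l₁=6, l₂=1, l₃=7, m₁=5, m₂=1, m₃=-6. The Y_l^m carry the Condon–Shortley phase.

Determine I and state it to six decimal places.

0.309019

m-sum 0 ✓  L=14 even ✓  5≤7≤7 ✓
Π(2lᵢ+1) = 13×3×15 = 585
triangle coeff Δ(6,1,7) = 1/1365
Σ_t [0,0]: t=0:+1/518400 = 1/518400
(3j)²=7/195 [(6 1 7; 0 0 0)], sign=-1
Σ_t [0,0]: t=0:+1/79833600 = 1/79833600
(3j)²=2/35 [(6 1 7; 5 1 -6)], sign=-1
⇒ 4πI² = 6/5
I = (+1)√(6/5/(4π)) = 0.30901936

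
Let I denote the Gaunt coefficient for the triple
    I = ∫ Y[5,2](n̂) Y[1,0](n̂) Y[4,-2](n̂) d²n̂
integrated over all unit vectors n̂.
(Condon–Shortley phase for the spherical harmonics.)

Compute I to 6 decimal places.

0.225034

Checks pass: Σm=0; 10 even; l₃=4∈[4,6].
(2·5+1)(2·1+1)(2·4+1) = 297
Δ: 2! 8! 0! / 11! → 1/495
sum: t=1:−1/576 = -1/576
3j²(5 1 4; 0 0 0) = Δ·Π!·Σ² = 5/99  (sign -1)
sum: t=1:−1/1440 = -1/1440
3j²(5 1 4; 2 0 -2) = Δ·Π!·Σ² = 7/165  (sign -1)
combine: 4πI² = 297·5/99·7/165 = 7/11
take √, sign +1: I = 0.22503380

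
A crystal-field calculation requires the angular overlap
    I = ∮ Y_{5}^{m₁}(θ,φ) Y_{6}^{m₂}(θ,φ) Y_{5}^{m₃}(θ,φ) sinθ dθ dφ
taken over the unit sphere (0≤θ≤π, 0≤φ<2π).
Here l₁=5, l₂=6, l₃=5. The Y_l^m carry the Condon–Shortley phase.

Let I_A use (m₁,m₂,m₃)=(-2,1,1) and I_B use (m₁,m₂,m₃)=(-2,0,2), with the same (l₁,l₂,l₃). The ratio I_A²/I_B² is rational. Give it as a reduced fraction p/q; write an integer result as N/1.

Same 5,6,5: normalisation and zero-m 3j drop out of the ratio.
A: Δ: 6! 4! 6! / 17! → 1/28588560; sum: t=3:−1/41472 t=4:+1/10368 t=5:−1/23040 t=6:+1/518400 = 1/32400; 3j²(5 6 5; -2 1 1) = Δ·Π!·Σ² = 128/12155  (sign +1)
B: Δ: 6! 4! 6! / 17! → 1/28588560; sum: t=3:−1/31104 t=4:+1/13824 t=5:−1/57600 t=6:+1/3110400 = 1/43200; 3j²(5 6 5; -2 0 2) = Δ·Π!·Σ² = 108/12155  (sign -1)
I_A²/I_B² = (128/12155)/(108/12155) = 32/27

32/27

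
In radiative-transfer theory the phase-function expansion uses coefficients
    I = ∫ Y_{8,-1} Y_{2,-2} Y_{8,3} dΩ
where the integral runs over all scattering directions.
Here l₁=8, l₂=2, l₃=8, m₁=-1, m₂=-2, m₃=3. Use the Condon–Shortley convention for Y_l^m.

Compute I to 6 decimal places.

Checks pass: Σm=0; 18 even; l₃=8∈[6,10].
(2·8+1)(2·2+1)(2·8+1) = 1445
Δ: 2! 14! 2! / 19! → 1/348840
sum: t=0:+1/116121600 t=1:−1/25401600 t=2:+1/116121600 = -1/45158400
3j²(8 2 8; 0 0 0) = Δ·Π!·Σ² = 24/1615  (sign -1)
sum: t=0:+1/174182400 = 1/174182400
3j²(8 2 8; -1 -2 3) = Δ·Π!·Σ² = 77/3876  (sign -1)
combine: 4πI² = 1445·24/1615·77/3876 = 154/361
take √, sign +1: I = 0.18424759

0.184248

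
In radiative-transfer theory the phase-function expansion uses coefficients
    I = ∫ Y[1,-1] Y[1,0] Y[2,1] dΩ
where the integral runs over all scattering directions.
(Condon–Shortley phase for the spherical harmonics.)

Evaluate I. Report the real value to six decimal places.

-0.218510

m-sum 0 ✓  L=4 even ✓  0≤2≤2 ✓
Π(2lᵢ+1) = 3×3×5 = 45
triangle coeff Δ(1,1,2) = 1/30
Σ_t [0,0]: t=0:+1/1 = 1/1
(3j)²=2/15 [(1 1 2; 0 0 0)], sign=+1
Σ_t [0,0]: t=0:+1/2 = 1/2
(3j)²=1/10 [(1 1 2; -1 0 1)], sign=-1
⇒ 4πI² = 3/5
I = (-1)√(3/5/(4π)) = -0.21850969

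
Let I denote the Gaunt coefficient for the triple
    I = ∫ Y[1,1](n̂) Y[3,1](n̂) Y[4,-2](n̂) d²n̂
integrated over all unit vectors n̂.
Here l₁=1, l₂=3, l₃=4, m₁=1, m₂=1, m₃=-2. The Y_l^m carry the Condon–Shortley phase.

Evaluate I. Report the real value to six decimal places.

m-sum 0 ✓  L=8 even ✓  2≤4≤4 ✓
Π(2lᵢ+1) = 3×7×9 = 189
triangle coeff Δ(1,3,4) = 1/252
Σ_t [0,0]: t=0:+1/36 = 1/36
(3j)²=4/63 [(1 3 4; 0 0 0)], sign=+1
Σ_t [0,0]: t=0:+1/96 = 1/96
(3j)²=5/84 [(1 3 4; 1 1 -2)], sign=+1
⇒ 4πI² = 5/7
I = (+1)√(5/7/(4π)) = 0.23841361

0.238414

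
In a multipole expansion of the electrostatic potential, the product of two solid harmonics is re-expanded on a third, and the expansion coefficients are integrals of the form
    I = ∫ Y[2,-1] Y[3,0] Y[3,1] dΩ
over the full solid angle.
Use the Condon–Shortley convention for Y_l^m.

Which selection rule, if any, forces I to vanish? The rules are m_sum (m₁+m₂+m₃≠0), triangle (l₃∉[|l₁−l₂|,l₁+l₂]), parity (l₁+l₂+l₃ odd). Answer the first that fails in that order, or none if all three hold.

none

m₁+m₂+m₃ = -1 + 0 + 1 = 0  ✓
triangle: |2−3|=1 ≤ l₃=3 ≤ 2+3=5  ✓
parity: l₁+l₂+l₃ = 8 is even  ✓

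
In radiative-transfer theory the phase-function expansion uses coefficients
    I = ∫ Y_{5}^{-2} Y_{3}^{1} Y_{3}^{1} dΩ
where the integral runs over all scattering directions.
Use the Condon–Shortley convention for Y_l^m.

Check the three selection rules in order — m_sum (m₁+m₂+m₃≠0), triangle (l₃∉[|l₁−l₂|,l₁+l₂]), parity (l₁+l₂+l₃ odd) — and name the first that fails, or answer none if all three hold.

parity

azimuthal sum: -2 + 1 + 1 = 0  ✓
2 ≤ 3 ≤ 8 (triangle on l)  ✓
L = 5 + 3 + 3 = 11 (odd)  ✗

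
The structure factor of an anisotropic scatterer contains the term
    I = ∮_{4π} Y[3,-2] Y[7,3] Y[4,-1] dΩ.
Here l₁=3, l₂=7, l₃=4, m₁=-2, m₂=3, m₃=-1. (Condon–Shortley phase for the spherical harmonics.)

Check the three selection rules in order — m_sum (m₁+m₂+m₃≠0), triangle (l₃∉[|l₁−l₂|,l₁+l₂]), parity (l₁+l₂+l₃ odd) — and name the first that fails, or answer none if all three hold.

m₁+m₂+m₃ = -2 + 3 − 1 = 0  ✓
triangle: |3−7|=4 ≤ l₃=4 ≤ 3+7=10  ✓
parity: l₁+l₂+l₃ = 14 is even  ✓

none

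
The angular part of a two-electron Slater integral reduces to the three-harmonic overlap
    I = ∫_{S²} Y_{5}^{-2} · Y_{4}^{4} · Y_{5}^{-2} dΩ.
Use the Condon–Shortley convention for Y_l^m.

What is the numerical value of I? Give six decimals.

Checks pass: Σm=0; 14 even; l₃=5∈[1,9].
(2·5+1)(2·4+1)(2·5+1) = 1089
Δ: 4! 6! 4! / 15! → 1/3153150
sum: t=0:+1/69120 t=1:−1/1728 t=2:+1/576 t=3:−1/1728 t=4:+1/69120 = 7/11520
3j²(5 4 5; 0 0 0) = Δ·Π!·Σ² = 2/143  (sign -1)
sum: t=4:+1/20736 = 1/20736
3j²(5 4 5; -2 4 -2) = Δ·Π!·Σ² = 35/1287  (sign -1)
combine: 4πI² = 1089·2/143·35/1287 = 70/169
take √, sign +1: I = 0.18155187

0.181552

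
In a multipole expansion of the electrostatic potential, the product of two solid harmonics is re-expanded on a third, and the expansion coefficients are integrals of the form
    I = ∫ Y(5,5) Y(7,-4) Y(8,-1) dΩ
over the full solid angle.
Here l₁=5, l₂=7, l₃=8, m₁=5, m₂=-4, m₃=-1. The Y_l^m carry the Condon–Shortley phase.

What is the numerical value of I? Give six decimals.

m-sum 0 ✓  L=20 even ✓  2≤8≤12 ✓
Π(2lᵢ+1) = 11×15×17 = 2805
triangle coeff Δ(5,7,8) = 1/814773960
Σ_t [0,4]: t=0:+1/87091200 t=1:−1/4976640 t=2:+1/2073600 t=3:−1/4976640 t=4:+1/87091200 = 1/9676800
(3j)²=360/46189 [(5 7 8; 0 0 0)], sign=+1
Σ_t [0,0]: t=0:+1/522547200 = 1/522547200
(3j)²=30/4199 [(5 7 8; 5 -4 -1)], sign=-1
⇒ 4πI² = 162000/1037153
I = (-1)√(162000/1037153/(4π)) = -0.11148878

-0.111489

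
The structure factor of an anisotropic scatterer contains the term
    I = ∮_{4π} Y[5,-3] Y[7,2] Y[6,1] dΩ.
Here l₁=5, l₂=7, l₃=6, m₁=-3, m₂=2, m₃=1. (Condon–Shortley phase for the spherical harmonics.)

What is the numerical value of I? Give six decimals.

m-sum 0 ✓  L=18 even ✓  2≤6≤12 ✓
Π(2lᵢ+1) = 11×15×13 = 2145
triangle coeff Δ(5,7,6) = 1/174594420
Σ_t [1,5]: t=1:−1/4147200 t=2:+1/207360 t=3:−1/82944 t=4:+1/207360 t=5:−1/4147200 = -1/345600
(3j)²=420/46189 [(5 7 6; 0 0 0)], sign=-1
Σ_t [4,6]: t=4:+1/829440 t=5:−1/414720 t=6:+1/2073600 = -1/1382400
(3j)²=294/46189 [(5 7 6; -3 2 1)], sign=+1
⇒ 4πI² = 1852200/14919047
I = (-1)√(1852200/14919047/(4π)) = -0.09939590

-0.099396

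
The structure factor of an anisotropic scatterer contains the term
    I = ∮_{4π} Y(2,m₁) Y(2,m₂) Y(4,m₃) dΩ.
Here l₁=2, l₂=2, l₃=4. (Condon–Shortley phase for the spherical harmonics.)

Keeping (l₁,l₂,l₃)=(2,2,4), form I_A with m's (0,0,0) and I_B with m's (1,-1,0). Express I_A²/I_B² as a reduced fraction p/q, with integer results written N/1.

Shared (l₁,l₂,l₃)=(2,2,4): N and (l;000)² cancel in I_A²/I_B².
A: Δ = 0!·4!·4!/9! = 1/630; Racah Σ t=0..0: t=0:+1/16 = 1/16; ⇒ 3j(2 2 4; 0 0 0)² = 2/35, sgn +1
B: Δ = 0!·4!·4!/9! = 1/630; Racah Σ t=0..0: t=0:+1/36 = 1/36; ⇒ 3j(2 2 4; 1 -1 0)² = 8/315, sgn +1
I_A²/I_B² = (2/35)/(8/315) = 9/4

9/4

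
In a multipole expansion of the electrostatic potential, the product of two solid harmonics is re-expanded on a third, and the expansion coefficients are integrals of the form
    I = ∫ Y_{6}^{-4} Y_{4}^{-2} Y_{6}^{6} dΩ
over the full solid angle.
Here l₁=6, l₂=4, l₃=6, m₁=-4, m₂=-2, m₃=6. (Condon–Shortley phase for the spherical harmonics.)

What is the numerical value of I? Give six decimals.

Checks pass: Σm=0; 16 even; l₃=6∈[2,10].
(2·6+1)(2·4+1)(2·6+1) = 1521
Δ: 4! 8! 4! / 17! → 1/15315300
sum: t=0:+1/829440 t=1:−1/25920 t=2:+1/9216 t=3:−1/25920 t=4:+1/829440 = 7/207360
3j²(6 4 6; 0 0 0) = Δ·Π!·Σ² = 28/2431  (sign +1)
sum: t=2:+1/3870720 = 1/3870720
3j²(6 4 6; -4 -2 6) = Δ·Π!·Σ² = 135/6188  (sign +1)
combine: 4πI² = 1521·28/2431·135/6188 = 1215/3179
take √, sign +1: I = 0.17439657

0.174397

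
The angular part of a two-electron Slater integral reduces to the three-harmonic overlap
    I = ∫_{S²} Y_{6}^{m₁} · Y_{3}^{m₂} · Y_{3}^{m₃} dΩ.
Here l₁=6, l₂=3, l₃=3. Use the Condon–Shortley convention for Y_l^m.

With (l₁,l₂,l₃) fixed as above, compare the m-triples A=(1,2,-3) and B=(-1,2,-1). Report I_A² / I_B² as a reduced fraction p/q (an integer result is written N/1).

l's match ⇒ only the (l;m) 3-j factors differ between A and B.
A: triangle coeff Δ(6,3,3) = 1/12012; Σ_t [5,5]: t=5:−1/86400 = -1/86400; (3j)²=1/1716 [(6 3 3; 1 2 -3)], sign=-1
B: triangle coeff Δ(6,3,3) = 1/12012; Σ_t [5,5]: t=5:−1/5760 = -1/5760; (3j)²=5/572 [(6 3 3; -1 2 -1)], sign=-1
I_A²/I_B² = (1/1716)/(5/572) = 1/15

1/15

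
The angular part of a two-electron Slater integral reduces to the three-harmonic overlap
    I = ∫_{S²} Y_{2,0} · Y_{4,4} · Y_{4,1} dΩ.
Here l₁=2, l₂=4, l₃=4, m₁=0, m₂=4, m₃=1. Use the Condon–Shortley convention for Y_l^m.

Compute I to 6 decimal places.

0.000000

0 + 4 + 1 = 5 ≠ 0: azimuthal integral kills it; I = 0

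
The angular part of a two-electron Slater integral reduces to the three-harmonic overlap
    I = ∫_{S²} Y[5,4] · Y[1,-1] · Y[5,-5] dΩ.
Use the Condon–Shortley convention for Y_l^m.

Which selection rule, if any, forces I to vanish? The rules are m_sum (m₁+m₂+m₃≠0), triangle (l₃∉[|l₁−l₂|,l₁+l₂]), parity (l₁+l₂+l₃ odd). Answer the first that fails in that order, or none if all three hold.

Σmᵢ = -2  ✗
l₃∈[|l₁−l₂|,l₁+l₂]=[4,6], have l₃=5
Σlᵢ = 11 ⇒ odd

m_sum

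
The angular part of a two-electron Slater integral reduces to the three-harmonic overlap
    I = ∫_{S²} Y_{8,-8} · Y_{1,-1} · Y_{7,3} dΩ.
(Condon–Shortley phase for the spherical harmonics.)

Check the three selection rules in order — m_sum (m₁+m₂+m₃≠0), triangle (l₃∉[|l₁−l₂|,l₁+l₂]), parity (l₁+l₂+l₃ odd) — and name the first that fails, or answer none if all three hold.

m₁+m₂+m₃ = -8 − 1 + 3 = -6  ✗
triangle: |8−1|=7 ≤ l₃=7 ≤ 8+1=9
parity: l₁+l₂+l₃ = 16 is even

m_sum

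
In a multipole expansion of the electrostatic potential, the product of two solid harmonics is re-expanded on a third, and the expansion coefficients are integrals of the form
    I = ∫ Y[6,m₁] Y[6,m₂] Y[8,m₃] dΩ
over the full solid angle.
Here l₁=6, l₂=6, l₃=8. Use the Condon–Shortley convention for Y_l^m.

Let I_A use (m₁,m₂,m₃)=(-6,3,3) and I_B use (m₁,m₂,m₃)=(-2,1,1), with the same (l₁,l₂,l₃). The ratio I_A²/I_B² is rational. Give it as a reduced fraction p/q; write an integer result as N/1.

1694/1215

Shared (l₁,l₂,l₃)=(6,6,8): N and (l;000)² cancel in I_A²/I_B².
A: Δ = 4!·8!·8!/21! = 1/1309458150; Racah Σ t=4..4: t=4:+1/696729600 = 1/696729600; ⇒ 3j(6 6 8; -6 3 3)² = 33/4199, sgn -1
B: Δ = 4!·8!·8!/21! = 1/1309458150; Racah Σ t=0..4: t=0:+1/4877107200 t=1:−1/43545600 t=2:+1/4147200 t=3:−1/2488320 t=4:+1/9953280 = -1/12042240; ⇒ 3j(6 6 8; -2 1 1)² = 3645/646646, sgn +1
I_A²/I_B² = (33/4199)/(3645/646646) = 1694/1215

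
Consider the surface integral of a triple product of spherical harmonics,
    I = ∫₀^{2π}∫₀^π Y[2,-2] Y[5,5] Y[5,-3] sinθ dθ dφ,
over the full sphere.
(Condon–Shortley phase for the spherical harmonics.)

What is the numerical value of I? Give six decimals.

Rules hold: Σm=0, L=12 even, 3≤5≤7.
N = 5·11·11 = 605
Δ = 2!·2!·8!/13! = 1/38610
Racah Σ t=0..2: t=0:+1/2880 t=1:−1/576 t=2:+1/2880 = -1/960
⇒ 3j(2 5 5; 0 0 0)² = 10/429, sgn +1
Racah Σ t=2..2: t=2:+1/161280 = 1/161280
⇒ 3j(2 5 5; -2 5 -3)² = 1/143, sgn +1
4πI² = N·(3j₀)²·(3jₘ)² = 50/507
I = +1·√(0.0986193/4π) = 0.08858824

0.088588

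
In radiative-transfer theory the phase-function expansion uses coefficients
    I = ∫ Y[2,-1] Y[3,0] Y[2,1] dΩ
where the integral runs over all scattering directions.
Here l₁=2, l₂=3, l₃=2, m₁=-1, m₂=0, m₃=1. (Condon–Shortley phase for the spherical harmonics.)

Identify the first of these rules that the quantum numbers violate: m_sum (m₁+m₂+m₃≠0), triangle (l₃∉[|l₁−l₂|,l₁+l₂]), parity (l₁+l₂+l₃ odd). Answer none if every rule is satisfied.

parity

Σmᵢ = 0  ✓
l₃∈[|l₁−l₂|,l₁+l₂]=[1,5], have l₃=2  ✓
Σlᵢ = 7 ⇒ odd  ✗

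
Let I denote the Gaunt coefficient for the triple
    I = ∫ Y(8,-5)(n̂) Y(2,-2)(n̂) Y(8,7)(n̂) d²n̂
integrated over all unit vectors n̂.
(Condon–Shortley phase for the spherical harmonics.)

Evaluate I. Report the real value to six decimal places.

m-sum 0 ✓  L=18 even ✓  6≤8≤10 ✓
Π(2lᵢ+1) = 17×5×17 = 1445
triangle coeff Δ(8,2,8) = 1/348840
Σ_t [0,2]: t=0:+1/116121600 t=1:−1/25401600 t=2:+1/116121600 = -1/45158400
(3j)²=24/1615 [(8 2 8; 0 0 0)], sign=-1
Σ_t [0,0]: t=0:+1/24908083200 = 1/24908083200
(3j)²=7/1292 [(8 2 8; -5 -2 7)], sign=-1
⇒ 4πI² = 42/361
I = (+1)√(42/361/(4π)) = 0.09622017

0.096220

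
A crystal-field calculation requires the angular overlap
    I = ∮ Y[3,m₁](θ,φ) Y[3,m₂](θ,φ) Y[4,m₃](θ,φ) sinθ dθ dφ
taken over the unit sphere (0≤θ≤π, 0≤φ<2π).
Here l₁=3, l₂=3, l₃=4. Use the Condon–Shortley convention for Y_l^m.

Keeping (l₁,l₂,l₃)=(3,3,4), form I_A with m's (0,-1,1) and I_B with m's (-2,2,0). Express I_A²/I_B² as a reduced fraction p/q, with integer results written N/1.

Shared (l₁,l₂,l₃)=(3,3,4): N and (l;000)² cancel in I_A²/I_B².
A: Δ = 2!·4!·4!/11! = 1/34650; Racah Σ t=0..2: t=0:+1/48 t=1:−1/24 t=2:+1/288 = -5/288; ⇒ 3j(3 3 4; 0 -1 1)² = 5/462, sgn +1
B: Δ = 2!·4!·4!/11! = 1/34650; Racah Σ t=1..2: t=1:−1/576 t=2:+1/72 = 7/576; ⇒ 3j(3 3 4; -2 2 0)² = 7/198, sgn +1
I_A²/I_B² = (5/462)/(7/198) = 15/49

15/49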